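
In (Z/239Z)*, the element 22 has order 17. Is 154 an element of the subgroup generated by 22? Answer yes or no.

⟨22⟩ has order 17; its elements mod 239 are {1, 6, 22, 36, 40, 51, 67, 71, 75, 101, 128, 132, 163, 166, 187, 211, 216}.
154 is not in this set.

no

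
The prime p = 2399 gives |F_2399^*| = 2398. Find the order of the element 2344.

The order of 2344 must divide p − 1 = 2398 = 2 · 11 · 109.
Divisors: 1, 2, 11, 22, 109, 218, 1199, 2398.
Check each in increasing order: 2344^1 ≡ 2344;  2344^2 ≡ 626;  2344^11 ≡ 627;  2344^22 ≡ 2092;  2344^109 ≡ 952;  2344^218 ≡ 1881;  2344^1199 ≡ 1.
Smallest exponent giving 1 is 1199.

1199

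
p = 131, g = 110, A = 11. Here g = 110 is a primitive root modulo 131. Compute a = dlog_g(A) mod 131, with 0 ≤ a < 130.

22

Successive powers of 110 modulo 131:
  110^0=1  110^1=110  110^2=48  110^3=40  110^4=77  110^5=86
  110^6=28  110^7=67  110^8=34  110^9=72  110^10=60  110^11=50
  110^12=129  110^13=42  110^14=35  110^15=51  110^16=108  110^17=90
  110^18=75  110^19=128  110^20=63  110^21=118  110^22=11
So 110^22 ≡ 11 (mod 131), giving a = 22.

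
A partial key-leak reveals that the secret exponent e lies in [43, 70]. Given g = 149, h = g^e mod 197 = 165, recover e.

53

Compute 149^43 mod 197 = 67, then multiply by 149 repeatedly:
  149^43=67  149^44=133  149^45=117  149^46=97  149^47=72
  149^48=90  149^49=14  149^50=116  149^51=145  149^52=132
  149^53=165
Found 165 at exponent 53.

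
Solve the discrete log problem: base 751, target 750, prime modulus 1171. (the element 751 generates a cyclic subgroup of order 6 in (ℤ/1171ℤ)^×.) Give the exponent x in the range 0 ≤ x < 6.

Successive powers of 751 modulo 1171:
  751^0=1  751^1=751  751^2=750
So 751^2 ≡ 750 (mod 1171), giving x = 2.

2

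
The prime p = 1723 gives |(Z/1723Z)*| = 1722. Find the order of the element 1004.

The order of 1004 must divide p − 1 = 1722 = 2 · 3 · 7 · 41.
Divisors: 1, 2, 3, 6, 7, 14, 21, 41, 42, 82, 123, 246, 287, 574, 861, 1722.
Check each in increasing order: 1004^1 ≡ 1004;  1004^2 ≡ 61;  1004^3 ≡ 939;  1004^6 ≡ 1268;  1004^7 ≡ 1498;  1004^14 ≡ 658;  1004^21 ≡ 128;  1004^41 ≡ 1046;  1004^42 ≡ 877;  1004^82 ≡ 11;  1004^123 ≡ 1168;  1004^246 ≡ 1331;  1004^287 ≡ 42;  1004^574 ≡ 41;  1004^861 ≡ 1722;  1004^1722 ≡ 1.
Smallest exponent giving 1 is 1722.

1722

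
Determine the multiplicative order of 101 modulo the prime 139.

138

The order of 101 must divide p − 1 = 138 = 2 · 3 · 23.
Divisors: 1, 2, 3, 6, 23, 46, 69, 138.
Check each in increasing order: 101^1 ≡ 101;  101^2 ≡ 54;  101^3 ≡ 33;  101^6 ≡ 116;  101^23 ≡ 43;  101^46 ≡ 42;  101^69 ≡ 138;  101^138 ≡ 1.
Smallest exponent giving 1 is 138.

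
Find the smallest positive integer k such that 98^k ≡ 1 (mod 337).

84

The order of 98 must divide p − 1 = 336 = 2^4 · 3 · 7.
Divisors: 1, 2, 3, 4, 6, 7, 8, 12, 14, 16, 21, 24, 28, 42, 48, 56, 84, 112, 168, 336.
Check each in increasing order: 98^1 ≡ 98;  98^2 ≡ 168;  98^3 ≡ 288;  98^4 ≡ 253;  98^6 ≡ 42;  98^7 ≡ 72;  98^8 ≡ 316;  98^12 ≡ 79;  98^14 ≡ 129;  98^16 ≡ 104;  98^21 ≡ 189;  98^24 ≡ 175;  98^28 ≡ 128;  98^42 ≡ 336;  98^48 ≡ 295;  98^56 ≡ 208;  98^84 ≡ 1.
Smallest exponent giving 1 is 84.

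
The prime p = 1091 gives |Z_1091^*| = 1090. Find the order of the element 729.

The order of 729 must divide p − 1 = 1090 = 2 · 5 · 109.
Divisors: 1, 2, 5, 10, 109, 218, 545, 1090.
Check each in increasing order: 729^1 ≡ 729;  729^2 ≡ 124;  729^5 ≡ 170;  729^10 ≡ 534;  729^109 ≡ 1.
Smallest exponent giving 1 is 109.

109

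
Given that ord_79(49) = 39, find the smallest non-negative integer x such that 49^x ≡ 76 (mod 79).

7

Successive powers of 49 modulo 79:
  49^0=1  49^1=49  49^2=31  49^3=18  49^4=13  49^5=5
  49^6=8  49^7=76
So 49^7 ≡ 76 (mod 79), giving x = 7.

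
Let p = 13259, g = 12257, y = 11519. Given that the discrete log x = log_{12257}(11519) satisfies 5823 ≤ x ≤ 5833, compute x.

Compute 12257^5823 mod 13259 = 2838, then multiply by 12257 repeatedly:
  12257^5823=2838  12257^5824=7009  12257^5825=4252  12257^5826=8894  12257^5827=11519
Found 11519 at exponent 5827.

5827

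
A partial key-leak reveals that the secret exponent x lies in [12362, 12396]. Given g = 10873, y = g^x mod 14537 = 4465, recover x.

12366

Compute 10873^12362 mod 14537 = 12380, then multiply by 10873 repeatedly:
  10873^12362=12380  10873^12363=9657  10873^12364=14347  10873^12365=12921  10873^12366=4465
Found 4465 at exponent 12366.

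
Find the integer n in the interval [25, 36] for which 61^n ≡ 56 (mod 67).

Compute 61^25 mod 67 = 48, then multiply by 61 repeatedly:
  61^25=48  61^26=47  61^27=53  61^28=17  61^29=32
  61^30=9  61^31=13  61^32=56
Found 56 at exponent 32.

32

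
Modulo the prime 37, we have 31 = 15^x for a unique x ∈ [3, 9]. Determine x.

Compute 15^3 mod 37 = 8, then multiply by 15 repeatedly:
  15^3=8  15^4=9  15^5=24  15^6=27  15^7=35
  15^8=7  15^9=31
Found 31 at exponent 9.

9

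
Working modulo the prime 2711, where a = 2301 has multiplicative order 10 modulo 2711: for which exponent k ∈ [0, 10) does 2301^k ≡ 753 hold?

3

Successive powers of 2301 modulo 2711:
  2301^0=1  2301^1=2301  2301^2=18  2301^3=753
So 2301^3 ≡ 753 (mod 2711), giving k = 3.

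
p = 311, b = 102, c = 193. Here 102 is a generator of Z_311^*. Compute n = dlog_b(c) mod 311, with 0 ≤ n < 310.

162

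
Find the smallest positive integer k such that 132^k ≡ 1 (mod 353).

The order of 132 must divide p − 1 = 352 = 2^5 · 11.
Divisors: 1, 2, 4, 8, 11, 16, 22, 32, 44, 88, 176, 352.
Check each in increasing order: 132^1 ≡ 132;  132^2 ≡ 127;  132^4 ≡ 244;  132^8 ≡ 232;  132^11 ≡ 247;  132^16 ≡ 168;  132^22 ≡ 293;  132^32 ≡ 337;  132^44 ≡ 70;  132^88 ≡ 311;  132^176 ≡ 352;  132^352 ≡ 1.
Smallest exponent giving 1 is 352.

352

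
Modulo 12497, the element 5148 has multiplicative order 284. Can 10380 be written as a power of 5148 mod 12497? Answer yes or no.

yes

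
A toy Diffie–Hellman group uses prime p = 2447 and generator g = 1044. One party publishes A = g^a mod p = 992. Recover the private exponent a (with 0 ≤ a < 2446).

Baby-step giant-step with m = ceil(sqrt(2446)) = 50.
Baby table (1044^j mod 2447 for j=0..49):
  0:1  1:1044  2:1021  3:1479  4:19  5:260  6:2270  7:1184
  8:361  9:46  10:1531  11:473  12:1965  13:874  14:2172  15:1646
  16:630  17:1924  18:2116  19:1910  20:2182  21:2298  22:1052  23:2032
  24:2306  25:2063  26:412  27:1903  28:2215  29:45  30:487  31:1899
  32:486  33:855  34:1912  35:1823  36:1893  37:1563  38:2070  39:379
  40:1709  41:333  42:178  43:2307  44:660  45:1433  46:935  47:2234
  48:305  49:310
Giant step factor: 1044^(-50) ≡ 2220 (mod 2447).
Scan 992·2220^i mod 2447 for i = 0, 1, …:
  i=0: 992   i=1: 2387   i=2: 1385   i=3: 1268
  i=4: 910   i=5: 1425   i=6: 1976   i=7: 1696
  i=8: 1634   i=9: 1026     …   i=15: 2320
  i=16: 1912
Match at i=16, j=34: a = 16·50 + 34 = 834.

834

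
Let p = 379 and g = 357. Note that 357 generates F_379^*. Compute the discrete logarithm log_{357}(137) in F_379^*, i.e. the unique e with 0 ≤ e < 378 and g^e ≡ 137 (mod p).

204

Baby-step giant-step with m = ceil(sqrt(378)) = 20.
Baby table (357^j mod 379 for j=0..19):
  0:1  1:357  2:105  3:343  4:34  5:10  6:159  7:292
  8:19  9:340  10:100  11:74  12:267  13:190  14:368  15:242
  16:361  17:17  18:5  19:269
Giant step factor: 357^(-20) ≡ 257 (mod 379).
Scan 137·257^i mod 379 for i = 0, 1, …:
  i=0: 137   i=1: 341   i=2: 88   i=3: 255
  i=4: 347   i=5: 114   i=6: 115   i=7: 372
  i=8: 96   i=9: 37   i=10: 34
Match at i=10, j=4: e = 10·20 + 4 = 204.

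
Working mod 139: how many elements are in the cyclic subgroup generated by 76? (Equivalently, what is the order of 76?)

46

The order of 76 must divide p − 1 = 138 = 2 · 3 · 23.
Divisors: 1, 2, 3, 6, 23, 46, 69, 138.
Check each in increasing order: 76^1 ≡ 76;  76^2 ≡ 77;  76^3 ≡ 14;  76^6 ≡ 57;  76^23 ≡ 138;  76^46 ≡ 1.
Smallest exponent giving 1 is 46.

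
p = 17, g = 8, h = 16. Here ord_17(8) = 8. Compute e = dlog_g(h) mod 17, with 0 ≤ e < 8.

4

Successive powers of 8 modulo 17:
  8^0=1  8^1=8  8^2=13  8^3=2  8^4=16
So 8^4 ≡ 16 (mod 17), giving e = 4.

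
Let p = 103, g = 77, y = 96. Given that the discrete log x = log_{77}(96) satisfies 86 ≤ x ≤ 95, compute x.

95

Compute 77^86 mod 103 = 63, then multiply by 77 repeatedly:
  77^86=63  77^87=10  77^88=49  77^89=65  77^90=61
  77^91=62  77^92=36  77^93=94  77^94=28  77^95=96
Found 96 at exponent 95.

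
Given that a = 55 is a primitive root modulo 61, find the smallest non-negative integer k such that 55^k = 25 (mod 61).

32

Baby-step giant-step with m = ceil(sqrt(60)) = 8.
Baby table (55^j mod 61 for j=0..7):
  0:1  1:55  2:36  3:28  4:15  5:32  6:52  7:54
Giant step factor: 55^(-8) ≡ 16 (mod 61).
Scan 25·16^i mod 61 for i = 0, 1, …:
  i=0: 25   i=1: 34   i=2: 56   i=3: 42
  i=4: 1
Match at i=4, j=0: k = 4·8 + 0 = 32.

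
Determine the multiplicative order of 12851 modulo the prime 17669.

4417

The order of 12851 must divide p − 1 = 17668 = 2^2 · 7 · 631.
Divisors: 1, 2, 4, 7, 14, 28, 631, 1262, 2524, 4417, 8834, 17668.
Check each in increasing order: 12851^1 ≡ 12851;  12851^2 ≡ 13727;  12851^4 ≡ 8313;  12851^7 ≡ 5031;  12851^14 ≡ 8953;  12851^28 ≡ 9625;  12851^631 ≡ 9393;  12851^1262 ≡ 7132;  12851^2524 ≡ 14042;  12851^4417 ≡ 1.
Smallest exponent giving 1 is 4417.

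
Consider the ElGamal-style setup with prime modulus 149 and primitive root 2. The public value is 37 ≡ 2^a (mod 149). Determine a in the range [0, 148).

Baby-step giant-step with m = ceil(sqrt(148)) = 13.
Baby table (2^j mod 149 for j=0..12):
  0:1  1:2  2:4  3:8  4:16  5:32  6:64  7:128
  8:107  9:65  10:130  11:111  12:73
Giant step factor: 2^(-13) ≡ 99 (mod 149).
Scan 37·99^i mod 149 for i = 0, 1, …:
  i=0: 37   i=1: 87   i=2: 120   i=3: 109
  i=4: 63   i=5: 128
Match at i=5, j=7: a = 5·13 + 7 = 72.

72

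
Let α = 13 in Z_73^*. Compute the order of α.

The order of 13 must divide p − 1 = 72 = 2^3 · 3^2.
Divisors: 1, 2, 3, 4, 6, 8, 9, 12, 18, 24, 36, 72.
Check each in increasing order: 13^1 ≡ 13;  13^2 ≡ 23;  13^3 ≡ 7;  13^4 ≡ 18;  13^6 ≡ 49;  13^8 ≡ 32;  13^9 ≡ 51;  13^12 ≡ 65;  13^18 ≡ 46;  13^24 ≡ 64;  13^36 ≡ 72;  13^72 ≡ 1.
Smallest exponent giving 1 is 72.

72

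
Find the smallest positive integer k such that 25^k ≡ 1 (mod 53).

The order of 25 must divide p − 1 = 52 = 2^2 · 13.
Divisors: 1, 2, 4, 13, 26, 52.
Check each in increasing order: 25^1 ≡ 25;  25^2 ≡ 42;  25^4 ≡ 15;  25^13 ≡ 52;  25^26 ≡ 1.
Smallest exponent giving 1 is 26.

26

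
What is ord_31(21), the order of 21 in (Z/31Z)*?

30

The order of 21 must divide p − 1 = 30 = 2 · 3 · 5.
Divisors: 1, 2, 3, 5, 6, 10, 15, 30.
Check each in increasing order: 21^1 ≡ 21;  21^2 ≡ 7;  21^3 ≡ 23;  21^5 ≡ 6;  21^6 ≡ 2;  21^10 ≡ 5;  21^15 ≡ 30;  21^30 ≡ 1.
Smallest exponent giving 1 is 30.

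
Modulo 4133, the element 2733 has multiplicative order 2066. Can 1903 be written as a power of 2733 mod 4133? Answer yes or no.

1903 ∈ ⟨2733⟩ iff 1903^2066 ≡ 1 (mod 4133), since |⟨2733⟩| = 2066.
1903^2066 mod 4133 = 1.
Since 1 = 1, 1903 lies in the subgroup.

yes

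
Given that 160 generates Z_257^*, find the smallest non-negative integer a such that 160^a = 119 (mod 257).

235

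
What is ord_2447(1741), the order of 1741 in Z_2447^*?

The order of 1741 must divide p − 1 = 2446 = 2 · 1223.
Divisors: 1, 2, 1223, 2446.
Check each in increasing order: 1741^1 ≡ 1741;  1741^2 ≡ 1695;  1741^1223 ≡ 1.
Smallest exponent giving 1 is 1223.

1223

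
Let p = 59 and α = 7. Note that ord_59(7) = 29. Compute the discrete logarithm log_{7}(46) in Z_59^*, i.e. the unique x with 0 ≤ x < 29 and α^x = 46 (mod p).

Successive powers of 7 modulo 59:
  7^0=1  7^1=7  7^2=49  7^3=48  7^4=41  7^5=51
  7^6=3  7^7=21  7^8=29  7^9=26  7^10=5  7^11=35
  7^12=9  7^13=4  7^14=28  7^15=19  7^16=15  7^17=46
So 7^17 ≡ 46 (mod 59), giving x = 17.

17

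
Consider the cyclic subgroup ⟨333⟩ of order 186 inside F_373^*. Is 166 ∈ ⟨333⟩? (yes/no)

166 ∈ ⟨333⟩ iff 166^186 ≡ 1 (mod 373), since |⟨333⟩| = 186.
166^186 mod 373 = 372.
Since 372 ≠ 1, 166 does not lie in the subgroup.

no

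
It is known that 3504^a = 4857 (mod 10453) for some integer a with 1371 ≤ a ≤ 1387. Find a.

1387

Compute 3504^1371 mod 10453 = 4440, then multiply by 3504 repeatedly:
  3504^1371=4440  3504^1372=3696  3504^1373=9970  3504^1374=954  3504^1375=8309
  3504^1376=3131  3504^1377=5827  3504^1378=3099  3504^1379=8682  3504^1380=3498
  3504^1381=6076  3504^1382=7996  3504^1383=3944  3504^1384=910  3504^1385=475
  3504^1386=2373  3504^1387=4857
Found 4857 at exponent 1387.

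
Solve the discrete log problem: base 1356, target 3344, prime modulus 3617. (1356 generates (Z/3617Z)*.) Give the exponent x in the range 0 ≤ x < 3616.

Baby-step giant-step with m = ceil(sqrt(3616)) = 61.
Baby table (1356^j mod 3617 for j=0..60):
  0:1  1:1356  2:1300  3:1321  4:861  5:2842  6:1647  7:1643
  8:3453  9:1870  10:203  11:376  12:3476  13:505  14:1167  15:1823
  16:1577  17:765  18:2878  19:3442  20:1422  21:371  22:313  23:1239
  24:1796  25:1135  26:1835  27:3381  28:1897  29:645  30:2923  31:2973
  32:2050  33:1944  34:2888  35:2534  36:3571  37:2730  38:1689  39:723
  40:181  41:3097  42:195  43:379  44:310  45:788  46:1513  47:789
  48:2869  49:2089  50:573  51:2950  52:3415  53:980  54:1441  55:816
  56:3311  57:1019  58:70  59:878  60:575
Giant step factor: 1356^(-61) ≡ 260 (mod 3617).
Scan 3344·260^i mod 3617 for i = 0, 1, …:
  i=0: 3344   i=1: 1360   i=2: 2751   i=3: 2711
  i=4: 3162   i=5: 1061   i=6: 968   i=7: 2107
  i=8: 1653   i=9: 2974     …   i=56: 2116
  i=57: 376
Match at i=57, j=11: x = 57·61 + 11 = 3488.

3488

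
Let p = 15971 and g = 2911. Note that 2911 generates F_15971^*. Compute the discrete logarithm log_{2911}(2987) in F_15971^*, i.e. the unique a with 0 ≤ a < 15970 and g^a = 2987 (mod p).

9259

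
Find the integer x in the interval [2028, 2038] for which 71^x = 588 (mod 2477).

Compute 71^2028 mod 2477 = 2148, then multiply by 71 repeatedly:
  71^2028=2148  71^2029=1411  71^2030=1101  71^2031=1384  71^2032=1661
  71^2033=1512  71^2034=841  71^2035=263  71^2036=1334  71^2037=588
Found 588 at exponent 2037.

2037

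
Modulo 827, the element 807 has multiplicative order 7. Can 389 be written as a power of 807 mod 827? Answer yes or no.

yes

⟨807⟩ has order 7; its elements mod 827 are {1, 124, 270, 389, 400, 490, 807}.
389 is in this set.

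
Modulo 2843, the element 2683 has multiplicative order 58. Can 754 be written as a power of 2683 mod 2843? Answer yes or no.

no

754 ∈ ⟨2683⟩ iff 754^58 ≡ 1 (mod 2843), since |⟨2683⟩| = 58.
754^58 mod 2843 = 1113.
Since 1113 ≠ 1, 754 does not lie in the subgroup.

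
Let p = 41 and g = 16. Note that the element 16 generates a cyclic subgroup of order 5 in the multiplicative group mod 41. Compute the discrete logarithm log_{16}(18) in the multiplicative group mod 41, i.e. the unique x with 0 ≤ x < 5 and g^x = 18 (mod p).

Successive powers of 16 modulo 41:
  16^0=1  16^1=16  16^2=10  16^3=37  16^4=18
So 16^4 ≡ 18 (mod 41), giving x = 4.

4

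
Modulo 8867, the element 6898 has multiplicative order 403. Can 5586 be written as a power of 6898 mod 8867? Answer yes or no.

no

5586 ∈ ⟨6898⟩ iff 5586^403 ≡ 1 (mod 8867), since |⟨6898⟩| = 403.
5586^403 mod 8867 = 5540.
Since 5540 ≠ 1, 5586 does not lie in the subgroup.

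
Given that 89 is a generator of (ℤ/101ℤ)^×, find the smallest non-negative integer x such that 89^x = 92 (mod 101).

Baby-step giant-step with m = ceil(sqrt(100)) = 10.
Baby table (89^j mod 101 for j=0..9):
  0:1  1:89  2:43  3:90  4:31  5:32  6:20  7:63
  8:52  9:83
Giant step factor: 89^(-10) ≡ 65 (mod 101).
Scan 92·65^i mod 101 for i = 0, 1, …:
  i=0: 92   i=1: 21   i=2: 52
Match at i=2, j=8: x = 2·10 + 8 = 28.

28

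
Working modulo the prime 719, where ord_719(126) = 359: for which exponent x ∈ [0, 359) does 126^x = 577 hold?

332

Baby-step giant-step with m = ceil(sqrt(359)) = 19.
Baby table (126^j mod 719 for j=0..18):
  0:1  1:126  2:58  3:118  4:488  5:373  6:263  7:64
  8:155  9:117  10:362  11:315  12:145  13:295  14:501  15:573
  16:298  17:160  18:28
Giant step factor: 126^(-19) ≡ 279 (mod 719).
Scan 577·279^i mod 719 for i = 0, 1, …:
  i=0: 577   i=1: 646   i=2: 484   i=3: 583
  i=4: 163   i=5: 180   i=6: 609   i=7: 227
  i=8: 61   i=9: 482     …   i=16: 70
  i=17: 117
Match at i=17, j=9: x = 17·19 + 9 = 332.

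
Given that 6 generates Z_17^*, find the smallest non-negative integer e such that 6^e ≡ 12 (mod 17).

Successive powers of 6 modulo 17:
  6^0=1  6^1=6  6^2=2  6^3=12
So 6^3 ≡ 12 (mod 17), giving e = 3.

3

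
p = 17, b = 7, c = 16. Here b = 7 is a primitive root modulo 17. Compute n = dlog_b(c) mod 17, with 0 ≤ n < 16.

Successive powers of 7 modulo 17:
  7^0=1  7^1=7  7^2=15  7^3=3  7^4=4  7^5=11
  7^6=9  7^7=12  7^8=16
So 7^8 ≡ 16 (mod 17), giving n = 8.

8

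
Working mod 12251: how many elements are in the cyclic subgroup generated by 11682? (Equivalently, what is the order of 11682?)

12250

The order of 11682 must divide p − 1 = 12250 = 2 · 5^3 · 7^2.
Divisors: 1, 2, 5, 7, 10, 14, 25, 35, 49, 50, 70, 98, 125, 175, 245, 250, 350, 490, 875, 1225, 1750, 2450, 6125, 12250.
Check each in increasing order: 11682^1 ≡ 11682;  11682^2 ≡ 5235;  11682^5 ≡ 2066;  11682^7 ≡ 10128;  11682^10 ≡ 5008;  11682^14 ≡ 11012;  11682^25 ≡ 3740;  11682^35 ≡ 10392;  11682^49 ≡ 113;  11682^50 ≡ 9209;  11682^70 ≡ 1099;  11682^98 ≡ 518;  11682^125 ≡ 2360;  11682^175 ≡ 12217;  11682^245 ≡ 11638;  11682^250 ≡ 7646;  11682^350 ≡ 1156;  11682^490 ≡ 8239;  11682^875 ≡ 3535;  11682^1225 ≡ 6877;  11682^1750 ≡ 205;  11682^2450 ≡ 4269;  11682^6125 ≡ 12250;  11682^12250 ≡ 1.
Smallest exponent giving 1 is 12250.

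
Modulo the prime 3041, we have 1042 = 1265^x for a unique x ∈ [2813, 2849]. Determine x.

2831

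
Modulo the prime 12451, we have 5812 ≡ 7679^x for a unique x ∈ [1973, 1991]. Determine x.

Compute 7679^1973 mod 12451 = 1382, then multiply by 7679 repeatedly:
  7679^1973=1382  7679^1974=4126  7679^1975=8210  7679^1976=5177  7679^1977=10591
  7679^1978=10808  7679^1979=8717  7679^1980=1267  7679^1981=5062  7679^1982=11527
  7679^1983=1674  7679^1984=5214  7679^1985=8341  7679^1986=2595  7679^1987=5405
  7679^1988=5812
Found 5812 at exponent 1988.

1988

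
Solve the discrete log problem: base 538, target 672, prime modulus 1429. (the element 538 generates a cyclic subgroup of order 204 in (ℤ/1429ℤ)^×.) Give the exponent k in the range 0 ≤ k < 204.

Baby-step giant-step with m = ceil(sqrt(204)) = 15.
Baby table (538^j mod 1429 for j=0..14):
  0:1  1:538  2:786  3:1313  4:468  5:280  6:595  7:14
  8:387  9:1001  10:1234  11:836  12:1062  13:1185  14:196
Giant step factor: 538^(-15) ≡ 609 (mod 1429).
Scan 672·609^i mod 1429 for i = 0, 1, …:
  i=0: 672   i=1: 554   i=2: 142   i=3: 738
  i=4: 736   i=5: 947   i=6: 836
Match at i=6, j=11: k = 6·15 + 11 = 101.

101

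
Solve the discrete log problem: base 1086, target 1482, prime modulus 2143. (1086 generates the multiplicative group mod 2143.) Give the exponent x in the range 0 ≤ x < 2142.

118

Baby-step giant-step with m = ceil(sqrt(2142)) = 47.
Baby table (1086^j mod 2143 for j=0..46):
  0:1  1:1086  2:746  3:102  4:1479  5:1087  6:1832  7:848
  8:1581  9:423  10:776  11:537  12:286  13:2004  14:1199  15:1313
  16:823  17:147  18:1060  19:369  20:2136  21:970  22:1207  23:1429
  24:362  25:963  26:34  27:493  28:1791  29:1325  30:997  31:527
  32:141  33:973  34:179  35:1524  36:668  37:1114  38:1152  39:1703
  40:49  41:1782  42:123  43:712  44:1752  45:1831  46:1905
Giant step factor: 1086^(-47) ≡ 444 (mod 2143).
Scan 1482·444^i mod 2143 for i = 0, 1, …:
  i=0: 1482   i=1: 107   i=2: 362
Match at i=2, j=24: x = 2·47 + 24 = 118.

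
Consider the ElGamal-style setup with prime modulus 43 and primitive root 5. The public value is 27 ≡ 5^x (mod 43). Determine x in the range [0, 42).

Baby-step giant-step with m = ceil(sqrt(42)) = 7.
Baby table (5^j mod 43 for j=0..6):
  0:1  1:5  2:25  3:39  4:23  5:29  6:16
Giant step factor: 5^(-7) ≡ 7 (mod 43).
Scan 27·7^i mod 43 for i = 0, 1, …:
  i=0: 27   i=1: 17   i=2: 33   i=3: 16
Match at i=3, j=6: x = 3·7 + 6 = 27.

27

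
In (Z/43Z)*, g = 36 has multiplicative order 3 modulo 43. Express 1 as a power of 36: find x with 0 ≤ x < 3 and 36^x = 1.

0

Successive powers of 36 modulo 43:
  36^0=1
So 36^0 ≡ 1 (mod 43), giving x = 0.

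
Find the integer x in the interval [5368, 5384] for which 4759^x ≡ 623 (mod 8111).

5373

Compute 4759^5368 mod 8111 = 6809, then multiply by 4759 repeatedly:
  4759^5368=6809  4759^5369=586  4759^5370=6701  4759^5371=5718  4759^5372=7668
  4759^5373=623
Found 623 at exponent 5373.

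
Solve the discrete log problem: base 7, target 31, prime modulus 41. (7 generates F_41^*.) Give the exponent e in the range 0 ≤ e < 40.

12

Successive powers of 7 modulo 41:
  7^0=1  7^1=7  7^2=8  7^3=15  7^4=23  7^5=38
  7^6=20  7^7=17  7^8=37  7^9=13  7^10=9  7^11=22
  7^12=31
So 7^12 ≡ 31 (mod 41), giving e = 12.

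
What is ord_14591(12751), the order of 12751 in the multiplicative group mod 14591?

The order of 12751 must divide p − 1 = 14590 = 2 · 5 · 1459.
Divisors: 1, 2, 5, 10, 1459, 2918, 7295, 14590.
Check each in increasing order: 12751^1 ≡ 12751;  12751^2 ≡ 488;  12751^5 ≡ 11952;  12751^10 ≡ 4414;  12751^1459 ≡ 7036;  12751^2918 ≡ 12624;  12751^7295 ≡ 1.
Smallest exponent giving 1 is 7295.

7295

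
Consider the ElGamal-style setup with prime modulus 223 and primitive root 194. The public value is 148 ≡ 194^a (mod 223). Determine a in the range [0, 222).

Successive powers of 194 modulo 223:
  194^0=1  194^1=194  194^2=172  194^3=141  194^4=148
So 194^4 ≡ 148 (mod 223), giving a = 4.

4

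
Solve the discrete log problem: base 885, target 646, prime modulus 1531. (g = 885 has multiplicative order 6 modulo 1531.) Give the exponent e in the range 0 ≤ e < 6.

Successive powers of 885 modulo 1531:
  885^0=1  885^1=885  885^2=884  885^3=1530  885^4=646
So 885^4 ≡ 646 (mod 1531), giving e = 4.

4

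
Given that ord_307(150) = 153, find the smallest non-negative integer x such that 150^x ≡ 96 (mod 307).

Baby-step giant-step with m = ceil(sqrt(153)) = 13.
Baby table (150^j mod 307 for j=0..12):
  0:1  1:150  2:89  3:149  4:246  5:60  6:97  7:121
  8:37  9:24  10:223  11:294  12:199
Giant step factor: 150^(-13) ≡ 160 (mod 307).
Scan 96·160^i mod 307 for i = 0, 1, …:
  i=0: 96   i=1: 10   i=2: 65   i=3: 269
  i=4: 60
Match at i=4, j=5: x = 4·13 + 5 = 57.

57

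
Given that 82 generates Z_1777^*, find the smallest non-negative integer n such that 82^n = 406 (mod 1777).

1702

Baby-step giant-step with m = ceil(sqrt(1776)) = 43.
Baby table (82^j mod 1777 for j=0..42):
  0:1  1:82  2:1393  3:498  4:1742  5:684  6:1001  7:340
  8:1225  9:938  10:505  11:539  12:1550  13:933  14:95  15:682
  16:837  17:1108  18:229  19:1008  20:914  21:314  22:870  23:260
  24:1773  25:1449  26:1536  27:1562  28:140  29:818  30:1327  31:417
  32:431  33:1579  34:1534  35:1398  36:908  37:1599  38:1397  39:826
  40:206  41:899  42:861
Giant step factor: 82^(-43) ≡ 487 (mod 1777).
Scan 406·487^i mod 1777 for i = 0, 1, …:
  i=0: 406   i=1: 475   i=2: 315   i=3: 583
  i=4: 1378   i=5: 1157   i=6: 150   i=7: 193
  i=8: 1587   i=9: 1651     …   i=38: 408
  i=39: 1449
Match at i=39, j=25: n = 39·43 + 25 = 1702.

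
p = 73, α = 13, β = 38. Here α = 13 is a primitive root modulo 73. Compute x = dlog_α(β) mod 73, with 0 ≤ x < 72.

Baby-step giant-step with m = ceil(sqrt(72)) = 9.
Baby table (13^j mod 73 for j=0..8):
  0:1  1:13  2:23  3:7  4:18  5:15  6:49  7:53
  8:32
Giant step factor: 13^(-9) ≡ 63 (mod 73).
Scan 38·63^i mod 73 for i = 0, 1, …:
  i=0: 38   i=1: 58   i=2: 4   i=3: 33
  i=4: 35   i=5: 15
Match at i=5, j=5: x = 5·9 + 5 = 50.

50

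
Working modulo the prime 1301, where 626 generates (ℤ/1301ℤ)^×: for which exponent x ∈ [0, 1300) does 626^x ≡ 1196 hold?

20

Successive powers of 626 modulo 1301:
  626^0=1  626^1=626  626^2=275  626^3=418  626^4=167  626^5=462
  626^6=390  626^7=853  626^8=568  626^9=395  626^10=80  626^11=642
  626^12=1184  626^13=915  626^14=350  626^15=532  626^16=1277  626^17=588
  626^18=1206  626^19=376  626^20=1196
So 626^20 ≡ 1196 (mod 1301), giving x = 20.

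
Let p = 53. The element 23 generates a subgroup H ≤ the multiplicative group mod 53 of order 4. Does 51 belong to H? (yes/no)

51 ∈ ⟨23⟩ iff 51^4 ≡ 1 (mod 53), since |⟨23⟩| = 4.
51^4 mod 53 = 16.
Since 16 ≠ 1, 51 does not lie in the subgroup.

no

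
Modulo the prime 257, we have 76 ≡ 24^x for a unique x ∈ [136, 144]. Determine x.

Compute 24^136 mod 257 = 136, then multiply by 24 repeatedly:
  24^136=136  24^137=180  24^138=208  24^139=109  24^140=46
  24^141=76
Found 76 at exponent 141.

141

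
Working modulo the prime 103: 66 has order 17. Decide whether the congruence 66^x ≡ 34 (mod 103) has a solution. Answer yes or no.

yes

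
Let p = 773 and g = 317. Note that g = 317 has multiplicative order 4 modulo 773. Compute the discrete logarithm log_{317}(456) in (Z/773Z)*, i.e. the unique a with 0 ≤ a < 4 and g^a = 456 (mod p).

Successive powers of 317 modulo 773:
  317^0=1  317^1=317  317^2=772  317^3=456
So 317^3 ≡ 456 (mod 773), giving a = 3.

3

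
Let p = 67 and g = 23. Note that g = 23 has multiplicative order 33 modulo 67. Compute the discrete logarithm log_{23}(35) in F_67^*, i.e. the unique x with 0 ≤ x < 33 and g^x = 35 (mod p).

32

Successive powers of 23 modulo 67:
  23^0=1  23^1=23  23^2=60  23^3=40  23^4=49  23^5=55
  23^6=59  23^7=17  23^8=56  23^9=15  23^10=10  23^11=29
  23^12=64  23^13=65  23^14=21  23^15=14  23^16=54  23^17=36
  23^18=24  23^19=16  23^20=33  23^21=22  23^22=37  23^23=47
  23^24=9  23^25=6  23^26=4  23^27=25  23^28=39  23^29=26
  23^30=62  23^31=19  23^32=35
So 23^32 ≡ 35 (mod 67), giving x = 32.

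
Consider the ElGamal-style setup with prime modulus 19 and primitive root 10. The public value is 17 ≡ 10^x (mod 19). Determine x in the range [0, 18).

8

Successive powers of 10 modulo 19:
  10^0=1  10^1=10  10^2=5  10^3=12  10^4=6  10^5=3
  10^6=11  10^7=15  10^8=17
So 10^8 ≡ 17 (mod 19), giving x = 8.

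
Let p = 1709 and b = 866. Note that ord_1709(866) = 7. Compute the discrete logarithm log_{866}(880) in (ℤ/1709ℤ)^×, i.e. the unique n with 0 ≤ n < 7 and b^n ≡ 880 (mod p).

Successive powers of 866 modulo 1709:
  866^0=1  866^1=866  866^2=1414  866^3=880
So 866^3 ≡ 880 (mod 1709), giving n = 3.

3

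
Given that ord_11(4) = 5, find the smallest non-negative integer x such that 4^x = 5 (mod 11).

Successive powers of 4 modulo 11:
  4^0=1  4^1=4  4^2=5
So 4^2 ≡ 5 (mod 11), giving x = 2.

2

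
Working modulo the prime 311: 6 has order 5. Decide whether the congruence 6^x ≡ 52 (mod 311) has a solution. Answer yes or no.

yes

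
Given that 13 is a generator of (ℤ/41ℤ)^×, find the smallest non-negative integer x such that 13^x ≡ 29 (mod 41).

17

Successive powers of 13 modulo 41:
  13^0=1  13^1=13  13^2=5  13^3=24  13^4=25  13^5=38
  13^6=2  13^7=26  13^8=10  13^9=7  13^10=9  13^11=35
  13^12=4  13^13=11  13^14=20  13^15=14  13^16=18  13^17=29
So 13^17 ≡ 29 (mod 41), giving x = 17.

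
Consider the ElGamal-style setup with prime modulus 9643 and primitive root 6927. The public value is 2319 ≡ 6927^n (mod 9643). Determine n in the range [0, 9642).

70

Baby-step giant-step with m = ceil(sqrt(9642)) = 99.
Baby table (6927^j mod 9643 for j=0..98):
  0:1  1:6927  2:9404  3:3043  4:8906  5:5591  6:2569  7:4128
  8:3161  9:6637  10:6318  11:4852  12:3949  13:7175  14:1203  15:1629
  16:1773  17:6032  18:545  19:4802  20:4747  21:9482  22:3341  23:9550
  24:1870  25:2941  26:6291  27:1040  28:759  29:2158  30:1816  31:4960
  32:9554  33:649  34:1985  35:8820  36:7735  37:3837  38:2791  39:8685
  40:7961  41:7173  42:6635  43:2107  44:5330  45:7506  46:8649  47:9307
  48:6134  49:3160  50:9353  51:6557  52:1809  53:4686  54:1584  55:8277
  56:7144  57:8255  58:9038  59:3870  60:9593  61:798  62:2307  63:2138
  64:7921  65:97  66:6552  67:5746  68:5881  69:5655  70:2319  71:8118
  72:5053  73:7684  74:7351  75:5337  76:7780  77:6976  78:1679  79:975
  80:3725  81:8050  82:6524  83:4650  84:2930  85:7238  86:3669  87:5858
  88:622  89:7816  90:5630  91:2718  92:4450  93:6122  94:6823  95:2578
  96:8613  97:1010  98:5095
Giant step factor: 6927^(-99) ≡ 4347 (mod 9643).
Scan 2319·4347^i mod 9643 for i = 0, 1, …:
  i=0: 2319
Match at i=0, j=70: n = 0·99 + 70 = 70.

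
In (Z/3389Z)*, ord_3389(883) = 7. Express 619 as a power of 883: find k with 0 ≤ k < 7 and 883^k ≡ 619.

Successive powers of 883 modulo 3389:
  883^0=1  883^1=883  883^2=219  883^3=204  883^4=515  883^5=619
So 883^5 ≡ 619 (mod 3389), giving k = 5.

5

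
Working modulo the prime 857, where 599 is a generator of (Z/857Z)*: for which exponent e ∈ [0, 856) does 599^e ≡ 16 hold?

48

Baby-step giant-step with m = ceil(sqrt(856)) = 30.
Baby table (599^j mod 857 for j=0..29):
  0:1  1:599  2:575  3:768  4:680  5:245  6:208  7:327
  8:477  9:342  10:35  11:397  12:414  13:313  14:661  15:5
  16:424  17:304  18:412  19:829  20:368  21:183  22:778  23:671
  24:853  25:175  26:271  27:356  28:708  29:734
Giant step factor: 599^(-30) ≡ 240 (mod 857).
Scan 16·240^i mod 857 for i = 0, 1, …:
  i=0: 16   i=1: 412
Match at i=1, j=18: e = 1·30 + 18 = 48.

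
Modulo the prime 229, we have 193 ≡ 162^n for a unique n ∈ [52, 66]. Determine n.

56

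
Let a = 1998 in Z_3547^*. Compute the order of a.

The order of 1998 must divide p − 1 = 3546 = 2 · 3^2 · 197.
Divisors: 1, 2, 3, 6, 9, 18, 197, 394, 591, 1182, 1773, 3546.
Check each in increasing order: 1998^1 ≡ 1998;  1998^2 ≡ 1629;  1998^3 ≡ 2143;  1998^6 ≡ 2631;  1998^9 ≡ 2050;  1998^18 ≡ 2852;  1998^197 ≡ 2370;  1998^394 ≡ 1999;  1998^591 ≡ 2385;  1998^1182 ≡ 2384;  1998^1773 ≡ 3546;  1998^3546 ≡ 1.
Smallest exponent giving 1 is 3546.

3546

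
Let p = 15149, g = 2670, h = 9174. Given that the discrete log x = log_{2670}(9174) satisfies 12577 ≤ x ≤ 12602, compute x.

Compute 2670^12577 mod 15149 = 12697, then multiply by 2670 repeatedly:
  2670^12577=12697  2670^12578=12677  2670^12579=4724  2670^12580=9112  2670^12581=14895
  2670^12582=3525  2670^12583=4221  2670^12584=14363  2670^12585=7091  2670^12586=11869
  2670^12587=13671  2670^12588=7629  2670^12589=9174
Found 9174 at exponent 12589.

12589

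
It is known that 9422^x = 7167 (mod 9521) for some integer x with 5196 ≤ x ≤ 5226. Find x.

5219

Compute 9422^5196 mod 9521 = 4235, then multiply by 9422 repeatedly:
  9422^5196=4235  9422^5197=9180  9422^5198=5196  9422^5199=9251  9422^5200=7688
  9422^5201=568  9422^5202=894  9422^5203=6704  9422^5204=2774  9422^5205=1483
  9422^5206=5519  9422^5207=5837  9422^5208=2918  9422^5209=6269  9422^5210=7755
  9422^5211=3456  9422^5212=612  9422^5213=6059  9422^5214=9503  9422^5215=1782
  9422^5216=4481  9422^5217=3868  9422^5218=7429  9422^5219=7167
Found 7167 at exponent 5219.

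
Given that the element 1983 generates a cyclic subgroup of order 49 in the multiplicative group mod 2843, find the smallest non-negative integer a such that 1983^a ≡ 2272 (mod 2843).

14

Baby-step giant-step with m = ceil(sqrt(49)) = 7.
Baby table (1983^j mod 2843 for j=0..6):
  0:1  1:1983  2:420  3:2704  4:134  5:1323  6:2263
Giant step factor: 1983^(-7) ≡ 1601 (mod 2843).
Scan 2272·1601^i mod 2843 for i = 0, 1, …:
  i=0: 2272   i=1: 1275   i=2: 1
Match at i=2, j=0: a = 2·7 + 0 = 14.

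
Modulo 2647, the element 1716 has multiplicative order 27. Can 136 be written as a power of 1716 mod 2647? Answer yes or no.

136 ∈ ⟨1716⟩ iff 136^27 ≡ 1 (mod 2647), since |⟨1716⟩| = 27.
136^27 mod 2647 = 316.
Since 316 ≠ 1, 136 does not lie in the subgroup.

no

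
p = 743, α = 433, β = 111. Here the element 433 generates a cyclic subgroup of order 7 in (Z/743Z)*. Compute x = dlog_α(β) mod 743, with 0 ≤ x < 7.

Successive powers of 433 modulo 743:
  433^0=1  433^1=433  433^2=253  433^3=328  433^4=111
So 433^4 ≡ 111 (mod 743), giving x = 4.

4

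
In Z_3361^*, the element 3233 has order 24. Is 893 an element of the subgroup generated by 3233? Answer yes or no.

893 ∈ ⟨3233⟩ iff 893^24 ≡ 1 (mod 3361), since |⟨3233⟩| = 24.
893^24 mod 3361 = 1.
Since 1 = 1, 893 lies in the subgroup.

yes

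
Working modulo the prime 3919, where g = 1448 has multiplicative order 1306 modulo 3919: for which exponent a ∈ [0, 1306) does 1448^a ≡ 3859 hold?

676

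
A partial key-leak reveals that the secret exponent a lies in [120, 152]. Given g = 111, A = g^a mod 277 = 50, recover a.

Compute 111^120 mod 277 = 273, then multiply by 111 repeatedly:
  111^120=273  111^121=110  111^122=22  111^123=226  111^124=156
  111^125=142  111^126=250  111^127=50
Found 50 at exponent 127.

127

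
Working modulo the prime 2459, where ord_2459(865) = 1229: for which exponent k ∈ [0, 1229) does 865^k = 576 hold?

46

Baby-step giant-step with m = ceil(sqrt(1229)) = 36.
Baby table (865^j mod 2459 for j=0..35):
  0:1  1:865  2:689  3:907  4:134  5:337  6:1343  7:1047
  8:743  9:896  10:455  11:135  12:1202  13:2032  14:1954  15:877
  16:1233  17:1798  18:1182  19:1945  20:469  21:2409  22:1012  23:2435
  24:1371  25:677  26:363  27:1702  28:1748  29:2194  30:1921  31:1840
  32:627  33:1375  34:1678  35:660
Giant step factor: 865^(-36) ≡ 1892 (mod 2459).
Scan 576·1892^i mod 2459 for i = 0, 1, …:
  i=0: 576   i=1: 455
Match at i=1, j=10: k = 1·36 + 10 = 46.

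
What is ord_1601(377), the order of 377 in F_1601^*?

1600

The order of 377 must divide p − 1 = 1600 = 2^6 · 5^2.
Divisors: 1, 2, 4, 5, 8, 10, 16, 20, 25, 32, 40, 50, 64, 80, 100, 160, 200, 320, 400, 800, 1600.
Check each in increasing order: 377^1 ≡ 377;  377^2 ≡ 1241;  377^4 ≡ 1520;  377^5 ≡ 1483;  377^8 ≡ 157;  377^10 ≡ 1116;  377^16 ≡ 634;  377^20 ≡ 1479;  377^25 ≡ 1588;  377^32 ≡ 105;  377^40 ≡ 475;  377^50 ≡ 169;  377^64 ≡ 1419;  377^80 ≡ 1485;  377^100 ≡ 1344;  377^160 ≡ 648;  377^200 ≡ 408;  377^320 ≡ 442;  377^400 ≡ 1561;  377^800 ≡ 1600;  377^1600 ≡ 1.
Smallest exponent giving 1 is 1600.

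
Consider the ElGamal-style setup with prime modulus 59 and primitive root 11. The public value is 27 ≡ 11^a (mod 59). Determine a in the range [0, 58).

Successive powers of 11 modulo 59:
  11^0=1  11^1=11  11^2=3  11^3=33  11^4=9  11^5=40
  11^6=27
So 11^6 ≡ 27 (mod 59), giving a = 6.

6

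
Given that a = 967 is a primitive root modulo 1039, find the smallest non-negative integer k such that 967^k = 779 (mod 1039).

Baby-step giant-step with m = ceil(sqrt(1038)) = 33.
Baby table (967^j mod 1039 for j=0..32):
  0:1  1:967  2:1028  3:792  4:121  5:639  6:747  7:244
  8:95  9:433  10:1033  11:432  12:66  13:443  14:313  15:322
  16:713  17:614  18:469  19:519  20:36  21:525  22:643  23:459
  24:200  25:146  26:917  27:472  28:303  29:3  30:823  31:1006
  32:298
Giant step factor: 967^(-33) ≡ 478 (mod 1039).
Scan 779·478^i mod 1039 for i = 0, 1, …:
  i=0: 779   i=1: 400   i=2: 24   i=3: 43
  i=4: 813   i=5: 28   i=6: 916   i=7: 429
  i=8: 379   i=9: 376     …   i=15: 50
  i=16: 3
Match at i=16, j=29: k = 16·33 + 29 = 557.

557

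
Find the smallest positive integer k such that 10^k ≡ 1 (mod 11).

2

The order of 10 must divide p − 1 = 10 = 2 · 5.
Divisors: 1, 2, 5, 10.
Check each in increasing order: 10^1 ≡ 10;  10^2 ≡ 1.
Smallest exponent giving 1 is 2.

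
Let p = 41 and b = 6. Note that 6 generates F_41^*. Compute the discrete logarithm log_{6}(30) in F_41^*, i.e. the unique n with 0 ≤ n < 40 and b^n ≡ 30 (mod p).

Successive powers of 6 modulo 41:
  6^0=1  6^1=6  6^2=36  6^3=11  6^4=25  6^5=27
  6^6=39  6^7=29  6^8=10  6^9=19  6^10=32  6^11=28
  6^12=4  6^13=24  6^14=21  6^15=3  6^16=18  6^17=26
  6^18=33  6^19=34  6^20=40  6^21=35  6^22=5  6^23=30
So 6^23 ≡ 30 (mod 41), giving n = 23.

23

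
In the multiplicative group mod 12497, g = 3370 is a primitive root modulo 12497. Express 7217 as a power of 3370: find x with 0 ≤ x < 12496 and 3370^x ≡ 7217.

Baby-step giant-step with m = ceil(sqrt(12496)) = 112.
Baby table (3370^j mod 12497 for j=0..111):
  0:1  1:3370  2:9624  3:3165  4:6109  5:4771  6:7128  7:2126
  8:3839  9:3035  10:5404  11:3351  12:8079  13:7764  14:8459  15:1173
  16:3958  17:4161  18:936  19:5076  20:10224  21:651  22:6895  23:4227
  24:10907  25:2913  26:6665  27:3941  28:9356  29:12286  30:1259  31:6347
  32:7023  33:10689  34:5576  35:8129  36:1306  37:2276  38:9459  39:9480
  40:5268  41:7420  42:11400  43:2222  44:2437  45:2161  46:9316  47:2456
  48:3706  49:4717  50:106  51:7304  52:7887  53:10568  54:10207  55:5846
  56:5748  57:410  58:7030  59:9285  60:10459  61:5290  62:6578  63:10679
  64:9367  65:11865  66:7147  67:3671  68:11737  69:685  70:9002  71:6521
  72:6044  73:10667  74:6418  75:8850  76:6658  77:5345  78:4473  79:2628
  80:8484  81:10441  82:7115  83:8304  84:3697  85:11878  86:969  87:3813
  88:2894  89:5120  90:8540  91:11706  92:8688  93:10586  94:8382  95:4120
  96:233  97:10396  98:5429  99:122  100:11236  101:11907  102:11220  103:7975
  104:7200  105:7323  106:9432  107:5969  108:7857  109:9444  110:8918  111:10872
Giant step factor: 3370^(-112) ≡ 4372 (mod 12497).
Scan 7217·4372^i mod 12497 for i = 0, 1, …:
  i=0: 7217   i=1: 10296   i=2: 12415   i=3: 3909
  i=4: 6749   i=5: 1211   i=6: 8261   i=7: 762
  i=8: 7262   i=9: 7084     …   i=59: 1205
  i=60: 7023
Match at i=60, j=32: x = 60·112 + 32 = 6752.

6752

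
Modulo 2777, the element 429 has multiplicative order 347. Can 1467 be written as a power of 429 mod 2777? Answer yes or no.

1467 ∈ ⟨429⟩ iff 1467^347 ≡ 1 (mod 2777), since |⟨429⟩| = 347.
1467^347 mod 2777 = 2776.
Since 2776 ≠ 1, 1467 does not lie in the subgroup.

no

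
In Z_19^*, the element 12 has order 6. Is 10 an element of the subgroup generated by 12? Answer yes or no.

no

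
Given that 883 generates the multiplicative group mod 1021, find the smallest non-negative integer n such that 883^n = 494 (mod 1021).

563

Baby-step giant-step with m = ceil(sqrt(1020)) = 32.
Baby table (883^j mod 1021 for j=0..31):
  0:1  1:883  2:666  3:1003  4:442  5:264  6:324  7:212
  8:353  9:294  10:268  11:793  12:834  13:281  14:20  15:303
  16:47  17:661  18:672  19:175  20:354  21:156  22:934  23:775
  24:255  25:545  26:344  27:515  28:400  29:955  30:940  31:968
Giant step factor: 883^(-32) ≡ 752 (mod 1021).
Scan 494·752^i mod 1021 for i = 0, 1, …:
  i=0: 494   i=1: 865   i=2: 103   i=3: 881
  i=4: 904   i=5: 843   i=6: 916   i=7: 678
  i=8: 377   i=9: 687     …   i=16: 637
  i=17: 175
Match at i=17, j=19: n = 17·32 + 19 = 563.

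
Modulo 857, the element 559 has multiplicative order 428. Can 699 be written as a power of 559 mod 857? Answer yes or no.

yes

699 ∈ ⟨559⟩ iff 699^428 ≡ 1 (mod 857), since |⟨559⟩| = 428.
699^428 mod 857 = 1.
Since 1 = 1, 699 lies in the subgroup.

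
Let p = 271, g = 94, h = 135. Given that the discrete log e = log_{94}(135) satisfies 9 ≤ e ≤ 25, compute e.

11

Compute 94^9 mod 271 = 19, then multiply by 94 repeatedly:
  94^9=19  94^10=160  94^11=135
Found 135 at exponent 11.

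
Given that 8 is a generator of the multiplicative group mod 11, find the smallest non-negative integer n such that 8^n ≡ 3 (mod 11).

6

Successive powers of 8 modulo 11:
  8^0=1  8^1=8  8^2=9  8^3=6  8^4=4  8^5=10
  8^6=3
So 8^6 ≡ 3 (mod 11), giving n = 6.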